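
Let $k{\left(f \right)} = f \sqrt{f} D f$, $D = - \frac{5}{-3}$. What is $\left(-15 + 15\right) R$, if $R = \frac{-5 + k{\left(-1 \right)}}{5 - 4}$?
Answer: $0$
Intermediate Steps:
$D = \frac{5}{3}$ ($D = \left(-5\right) \left(- \frac{1}{3}\right) = \frac{5}{3} \approx 1.6667$)
$k{\left(f \right)} = \frac{5 f^{\frac{5}{2}}}{3}$ ($k{\left(f \right)} = f \sqrt{f} \frac{5}{3} f = f^{\frac{3}{2}} \cdot \frac{5}{3} f = \frac{5 f^{\frac{3}{2}}}{3} f = \frac{5 f^{\frac{5}{2}}}{3}$)
$R = -5 + \frac{5 i}{3}$ ($R = \frac{-5 + \frac{5 \left(-1\right)^{\frac{5}{2}}}{3}}{5 - 4} = \frac{-5 + \frac{5 i}{3}}{1} = \left(-5 + \frac{5 i}{3}\right) 1 = -5 + \frac{5 i}{3} \approx -5.0 + 1.6667 i$)
$\left(-15 + 15\right) R = \left(-15 + 15\right) \left(-5 + \frac{5 i}{3}\right) = 0 \left(-5 + \frac{5 i}{3}\right) = 0$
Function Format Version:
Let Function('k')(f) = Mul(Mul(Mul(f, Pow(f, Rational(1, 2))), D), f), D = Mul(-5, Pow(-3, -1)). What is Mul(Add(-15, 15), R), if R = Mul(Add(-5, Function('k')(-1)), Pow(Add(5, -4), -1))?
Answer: 0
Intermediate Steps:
D = Rational(5, 3) (D = Mul(-5, Rational(-1, 3)) = Rational(5, 3) ≈ 1.6667)
Function('k')(f) = Mul(Rational(5, 3), Pow(f, Rational(5, 2))) (Function('k')(f) = Mul(Mul(Mul(f, Pow(f, Rational(1, 2))), Rational(5, 3)), f) = Mul(Mul(Pow(f, Rational(3, 2)), Rational(5, 3)), f) = Mul(Mul(Rational(5, 3), Pow(f, Rational(3, 2))), f) = Mul(Rational(5, 3), Pow(f, Rational(5, 2))))
R = Add(-5, Mul(Rational(5, 3), I)) (R = Mul(Add(-5, Mul(Rational(5, 3), Pow(-1, Rational(5, 2)))), Pow(Add(5, -4), -1)) = Mul(Add(-5, Mul(Rational(5, 3), I)), Pow(1, -1)) = Mul(Add(-5, Mul(Rational(5, 3), I)), 1) = Add(-5, Mul(Rational(5, 3), I)) ≈ Add(-5.0000, Mul(1.6667, I)))
Mul(Add(-15, 15), R) = Mul(Add(-15, 15), Add(-5, Mul(Rational(5, 3), I))) = Mul(0, Add(-5, Mul(Rational(5, 3), I))) = 0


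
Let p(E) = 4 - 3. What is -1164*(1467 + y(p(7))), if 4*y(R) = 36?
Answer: -1718064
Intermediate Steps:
p(E) = 1
y(R) = 9 (y(R) = (1/4)*36 = 9)
-1164*(1467 + y(p(7))) = -1164*(1467 + 9) = -1164*1476 = -1718064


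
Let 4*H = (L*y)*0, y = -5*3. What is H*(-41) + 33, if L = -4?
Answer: 33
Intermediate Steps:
y = -15
H = 0 (H = (-4*(-15)*0)/4 = (60*0)/4 = (1/4)*0 = 0)
H*(-41) + 33 = 0*(-41) + 33 = 0 + 33 = 33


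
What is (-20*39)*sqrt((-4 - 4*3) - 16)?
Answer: -3120*I*sqrt(2) ≈ -4412.3*I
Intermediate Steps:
(-20*39)*sqrt((-4 - 4*3) - 16) = -780*sqrt((-4 - 12) - 16) = -780*sqrt(-16 - 16) = -3120*I*sqrt(2)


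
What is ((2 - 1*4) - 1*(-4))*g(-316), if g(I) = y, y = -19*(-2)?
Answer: 76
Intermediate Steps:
y = 38
g(I) = 38
((2 - 1*4) - 1*(-4))*g(-316) = ((2 - 1*4) - 1*(-4))*38 = ((2 - 4) + 4)*38 = (-2 + 4)*38 = 2*38 = 76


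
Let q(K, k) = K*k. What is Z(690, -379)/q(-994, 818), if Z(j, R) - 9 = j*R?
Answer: 261501/813092 ≈ 0.32161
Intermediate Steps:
Z(j, R) = 9 + R*j (Z(j, R) = 9 + j*R = 9 + R*j)
Z(690, -379)/q(-994, 818) = (9 - 379*690)/((-994*818)) = (9 - 261510)/(-813092) = -261501*(-1/813092) = 261501/813092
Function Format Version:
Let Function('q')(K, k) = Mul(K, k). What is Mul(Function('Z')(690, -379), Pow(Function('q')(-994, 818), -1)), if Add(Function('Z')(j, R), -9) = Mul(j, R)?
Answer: Rational(261501, 813092) ≈ 0.32161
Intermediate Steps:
Function('Z')(j, R) = Add(9, Mul(R, j)) (Function('Z')(j, R) = Add(9, Mul(j, R)) = Add(9, Mul(R, j)))
Mul(Function('Z')(690, -379), Pow(Function('q')(-994, 818), -1)) = Mul(Add(9, Mul(-379, 690)), Pow(Mul(-994, 818), -1)) = Mul(Add(9, -261510), Pow(-813092, -1)) = Mul(-261501, Rational(-1, 813092)) = Rational(261501, 813092)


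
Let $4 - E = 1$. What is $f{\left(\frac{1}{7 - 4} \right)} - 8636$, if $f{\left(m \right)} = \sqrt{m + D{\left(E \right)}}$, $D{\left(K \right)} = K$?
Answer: $-8636 + \frac{\sqrt{30}}{3} \approx -8634.2$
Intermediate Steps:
$E = 3$ ($E = 4 - 1 = 3$)
$f{\left(m \right)} = \sqrt{3 + m}$ ($f{\left(m \right)} = \sqrt{m + 3} = \sqrt{3 + m}$)
$f{\left(\frac{1}{7 - 4} \right)} - 8636 = \sqrt{3 + \frac{1}{7 - 4}} - 8636 = \sqrt{3 + \frac{1}{3}} - 8636 = \sqrt{\frac{10}{3}} - 8636 = \frac{\sqrt{30}}{3} - 8636 = -8636 + \frac{\sqrt{30}}{3}$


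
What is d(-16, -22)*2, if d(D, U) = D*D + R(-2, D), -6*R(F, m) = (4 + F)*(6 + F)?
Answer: 1528/3 ≈ 509.33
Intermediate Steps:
R(F, m) = -(4 + F)*(6 + F)/6
d(D, U) = -4/3 + D² (d(D, U) = D*D + (-4 - 5/3*(-2) - ⅙*(-2)²) = D² + (-4 + 10/3 - ⅙*4) = D² + (-4 + 10/3 - ⅔) = D² - 4/3 = -4/3 + D²)
d(-16, -22)*2 = (-4/3 + (-16)²)*2 = (-4/3 + 256)*2 = (764/3)*2 = 1528/3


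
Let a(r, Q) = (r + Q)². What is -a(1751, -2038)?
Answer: -82369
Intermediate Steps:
a(r, Q) = (Q + r)²
-a(1751, -2038) = -(-2038 + 1751)² = -1*(-287)² = -1*82369 = -82369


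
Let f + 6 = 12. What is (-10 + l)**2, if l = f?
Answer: 16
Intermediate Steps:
f = 6 (f = -6 + 12 = 6)
l = 6
(-10 + l)**2 = (-10 + 6)**2 = (-4)**2 = 16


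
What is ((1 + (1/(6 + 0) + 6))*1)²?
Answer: 1849/36 ≈ 51.361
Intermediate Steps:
((1 + (1/(6 + 0) + 6))*1)² = ((1 + (1/6 + 6))*1)² = ((1 + (⅙ + 6))*1)² = ((1 + 37/6)*1)² = ((43/6)*1)² = (43/6)² = 1849/36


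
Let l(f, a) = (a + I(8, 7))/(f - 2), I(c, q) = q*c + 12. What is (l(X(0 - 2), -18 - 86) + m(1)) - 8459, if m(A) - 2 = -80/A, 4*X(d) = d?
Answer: -42613/5 ≈ -8522.6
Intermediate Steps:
X(d) = d/4
m(A) = 2 - 80/A
I(c, q) = 12 + c*q (I(c, q) = c*q + 12 = 12 + c*q)
l(f, a) = (68 + a)/(-2 + f) (l(f, a) = (a + (12 + 8*7))/(f - 2) = (a + (12 + 56))/(-2 + f) = (a + 68)/(-2 + f) = (68 + a)/(-2 + f))
(l(X(0 - 2), -18 - 86) + m(1)) - 8459 = ((68 + (-18 - 86))/(-2 + (0 - 2)/4) + (2 - 80/1)) - 8459 = ((68 - 104)/(-2 + (¼)*(-2)) + (2 - 80*1)) - 8459 = (-36/(-2 - ½) + (2 - 80)) - 8459 = (-36/(-5/2) - 78) - 8459 = (-⅖*(-36) - 78) - 8459 = (72/5 - 78) - 8459 = -318/5 - 8459 = -42613/5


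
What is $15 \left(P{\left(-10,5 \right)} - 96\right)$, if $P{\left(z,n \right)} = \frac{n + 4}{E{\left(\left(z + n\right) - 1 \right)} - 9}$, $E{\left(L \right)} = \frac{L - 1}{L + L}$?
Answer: $- \frac{147060}{101} \approx -1456.0$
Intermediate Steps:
$E{\left(L \right)} = \frac{-1 + L}{2 L}$
$P{\left(z,n \right)} = \frac{4 + n}{-9 + \frac{-2 + n + z}{2 \left(-1 + n + z\right)}}$ ($P{\left(z,n \right)} = \frac{n + 4}{\frac{-1 - \left(1 - n - z\right)}{2 \left(\left(z + n\right) - 1\right)} - 9} = \frac{4 + n}{\frac{-1 - \left(1 - n - z\right)}{2 \left(\left(n + z\right) - 1\right)} - 9} = \frac{4 + n}{\frac{-1 + \left(-1 + n + z\right)}{2 \left(-1 + n + z\right)} - 9} = \frac{4 + n}{\frac{-2 + n + z}{2 \left(-1 + n + z\right)} - 9} = \frac{4 + n}{-9 + \frac{-2 + n + z}{2 \left(-1 + n + z\right)}}$)
$15 \left(P{\left(-10,5 \right)} - 96\right) = 15 \left(- \frac{2 \left(4 + 5\right) \left(-1 + 5 - 10\right)}{-16 + 17 \cdot 5 + 17 \left(-10\right)} - 96\right) = 15 \left(\left(-2\right) \frac{1}{-16 + 85 - 170} \cdot 9 \left(-6\right) - 96\right) = 15 \left(\left(-2\right) \frac{1}{-101} \cdot 9 \left(-6\right) - 96\right) = 15 \left(\left(-2\right) \left(- \frac{1}{101}\right) 9 \left(-6\right) - 96\right) = 15 \left(- \frac{108}{101} - 96\right) = 15 \left(- \frac{9804}{101}\right) = - \frac{147060}{101}$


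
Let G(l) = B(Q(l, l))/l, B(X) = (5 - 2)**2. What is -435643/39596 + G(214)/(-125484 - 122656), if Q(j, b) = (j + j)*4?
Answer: -304388125219/27666121160 ≈ -11.002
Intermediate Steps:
Q(j, b) = 8*j (Q(j, b) = (2*j)*4 = 8*j)
B(X) = 9 (B(X) = 3**2 = 9)
G(l) = 9/l
-435643/39596 + G(214)/(-125484 - 122656) = -435643/39596 + (9/214)/(-125484 - 122656) = -435643*1/39596 + (9*(1/214))/(-248140) = -435643/39596 + (9/214)*(-1/248140) = -435643/39596 - 9/53101960 = -304388125219/27666121160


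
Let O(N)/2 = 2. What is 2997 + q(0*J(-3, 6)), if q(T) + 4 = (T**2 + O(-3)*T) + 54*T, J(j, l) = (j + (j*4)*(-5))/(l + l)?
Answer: 2993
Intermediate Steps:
O(N) = 4 (O(N) = 2*2 = 4)
J(j, l) = -19*j/(2*l) (J(j, l) = (j + (4*j)*(-5))/((2*l)) = (j - 20*j)*(1/(2*l)) = (-19*j)*(1/(2*l)) = -19*j/(2*l))
q(T) = -4 + T**2 + 58*T (q(T) = -4 + ((T**2 + 4*T) + 54*T) = -4 + (T**2 + 58*T) = -4 + T**2 + 58*T)
2997 + q(0*J(-3, 6)) = 2997 + (-4 + (0*(-19/2*(-3)/6))**2 + 58*(0*(-19/2*(-3)/6))) = 2997 + (-4 + (0*(-19/2*(-3)*1/6))**2 + 58*(0*(-19/2*(-3)*1/6))) = 2997 + (-4 + (0*(19/4))**2 + 58*(0*(19/4))) = 2997 + (-4 + 0**2 + 58*0) = 2997 + (-4 + 0 + 0) = 2997 - 4 = 2993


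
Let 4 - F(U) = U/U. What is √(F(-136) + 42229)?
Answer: 2*√10558 ≈ 205.50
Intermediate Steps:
F(U) = 3 (F(U) = 4 - U/U = 4 - 1*1 = 4 - 1 = 3)
√(F(-136) + 42229) = √(3 + 42229) = √42232 = 2*√10558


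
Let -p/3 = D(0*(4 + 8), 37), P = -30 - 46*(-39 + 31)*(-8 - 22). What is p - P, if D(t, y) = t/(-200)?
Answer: 11070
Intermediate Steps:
P = -11070 (P = -30 - (-368)*(-30) = -30 - 46*240 = -30 - 11040 = -11070)
D(t, y) = -t/200 (D(t, y) = t*(-1/200) = -t/200)
p = 0 (p = -(-3)*0*(4 + 8)/200 = -(-3)*0*12/200 = -(-3)*0/200 = -3*0 = 0)
p - P = 0 - 1*(-11070) = 0 + 11070 = 11070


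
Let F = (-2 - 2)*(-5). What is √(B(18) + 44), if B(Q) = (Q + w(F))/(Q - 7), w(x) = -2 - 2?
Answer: √5478/11 ≈ 6.7285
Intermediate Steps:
F = 20 (F = -4*(-5) = 20)
w(x) = -4
B(Q) = (-4 + Q)/(-7 + Q) (B(Q) = (Q - 4)/(Q - 7) = (-4 + Q)/(-7 + Q))
√(B(18) + 44) = √((-4 + 18)/(-7 + 18) + 44) = √(14/11 + 44) = √(498/11) = √5478/11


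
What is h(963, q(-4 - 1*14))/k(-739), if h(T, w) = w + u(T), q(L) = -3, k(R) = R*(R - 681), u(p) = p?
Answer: 48/52469 ≈ 0.00091483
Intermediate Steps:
k(R) = R*(-681 + R)
h(T, w) = T + w (h(T, w) = w + T = T + w)
h(963, q(-4 - 1*14))/k(-739) = (963 - 3)/((-739*(-681 - 739))) = 960/((-739*(-1420))) = 960/1049380 = 960*(1/1049380) = 48/52469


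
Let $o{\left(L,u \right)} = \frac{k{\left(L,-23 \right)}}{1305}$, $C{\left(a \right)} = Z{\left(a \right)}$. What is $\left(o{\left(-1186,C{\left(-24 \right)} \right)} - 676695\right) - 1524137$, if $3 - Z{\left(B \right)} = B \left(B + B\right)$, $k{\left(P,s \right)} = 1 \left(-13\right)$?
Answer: $- \frac{2872085773}{1305} \approx -2.2008 \cdot 10^{6}$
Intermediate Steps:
$k{\left(P,s \right)} = -13$
$Z{\left(B \right)} = 3 - 2 B^{2}$ ($Z{\left(B \right)} = 3 - B \left(B + B\right) = 3 - B 2 B = 3 - 2 B^{2}$)
$C{\left(a \right)} = 3 - 2 a^{2}$
$o{\left(L,u \right)} = - \frac{13}{1305}$
$\left(o{\left(-1186,C{\left(-24 \right)} \right)} - 676695\right) - 1524137 = \left(- \frac{13}{1305} - 676695\right) - 1524137 = - \frac{883086988}{1305} - 1524137 = - \frac{2872085773}{1305}$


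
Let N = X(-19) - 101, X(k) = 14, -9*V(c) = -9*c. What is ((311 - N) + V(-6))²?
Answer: 153664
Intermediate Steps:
V(c) = c (V(c) = -(-1)*c = c)
N = -87 (N = 14 - 101 = -87)
((311 - N) + V(-6))² = ((311 - 1*(-87)) - 6)² = ((311 + 87) - 6)² = (398 - 6)² = 392² = 153664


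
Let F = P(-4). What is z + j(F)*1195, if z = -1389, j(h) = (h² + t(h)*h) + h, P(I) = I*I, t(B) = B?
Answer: 629571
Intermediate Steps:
P(I) = I²
F = 16 (F = (-4)² = 16)
j(h) = h + 2*h² (j(h) = (h² + h*h) + h = (h² + h²) + h = 2*h² + h = h + 2*h²)
z + j(F)*1195 = -1389 + (16*(1 + 2*16))*1195 = -1389 + (16*(1 + 32))*1195 = -1389 + (16*33)*1195 = -1389 + 528*1195 = -1389 + 630960 = 629571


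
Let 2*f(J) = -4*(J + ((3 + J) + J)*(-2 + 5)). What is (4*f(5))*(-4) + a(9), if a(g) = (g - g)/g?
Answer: 1408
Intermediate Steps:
f(J) = -18 - 14*J (f(J) = (-4*(J + ((3 + J) + J)*(-2 + 5)))/2 = (-4*(J + (3 + 2*J)*3))/2 = (-4*(J + (9 + 6*J)))/2 = (-4*(9 + 7*J))/2 = (-36 - 28*J)/2 = -18 - 14*J)
a(g) = 0 (a(g) = 0/g = 0)
(4*f(5))*(-4) + a(9) = (4*(-18 - 14*5))*(-4) + 0 = (4*(-18 - 70))*(-4) + 0 = (4*(-88))*(-4) + 0 = -352*(-4) + 0 = 1408 + 0 = 1408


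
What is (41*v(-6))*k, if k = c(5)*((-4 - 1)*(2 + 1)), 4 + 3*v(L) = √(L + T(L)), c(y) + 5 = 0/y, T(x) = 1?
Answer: -4100 + 1025*I*√5 ≈ -4100.0 + 2292.0*I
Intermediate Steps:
c(y) = -5 (c(y) = -5 + 0/y = -5 + 0 = -5)
v(L) = -4/3 + √(1 + L)/3 (v(L) = -4/3 + √(L + 1)/3 = -4/3 + √(1 + L)/3)
k = 75 (k = -5*(-4 - 1)*(2 + 1) = -(-25)*3 = -5*(-15) = 75)
(41*v(-6))*k = (41*(-4/3 + √(1 - 6)/3))*75 = (41*(-4/3 + √(-5)/3))*75 = (41*(-4/3 + (I*√5)/3))*75 = (41*(-4/3 + I*√5/3))*75 = (-164/3 + 41*I*√5/3)*75 = -4100 + 1025*I*√5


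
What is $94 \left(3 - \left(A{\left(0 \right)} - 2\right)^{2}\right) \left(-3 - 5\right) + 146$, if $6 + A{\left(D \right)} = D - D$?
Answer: $46018$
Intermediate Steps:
$A{\left(D \right)} = -6$ ($A{\left(D \right)} = -6 + \left(D - D\right) = -6 + 0 = -6$)
$94 \left(3 - \left(A{\left(0 \right)} - 2\right)^{2}\right) \left(-3 - 5\right) + 146 = 94 \left(3 - \left(-6 - 2\right)^{2}\right) \left(-3 - 5\right) + 146 = 94 \left(3 - \left(-8\right)^{2}\right) \left(-8\right) + 146 = 94 \left(3 - 64\right) \left(-8\right) + 146 = 94 \left(\left(-61\right) \left(-8\right)\right) + 146 = 94 \cdot 488 + 146 = 45872 + 146 = 46018$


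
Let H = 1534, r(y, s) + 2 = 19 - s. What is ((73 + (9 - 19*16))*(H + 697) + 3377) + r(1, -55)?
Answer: -491833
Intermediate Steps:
r(y, s) = 17 - s (r(y, s) = -2 + (19 - s) = 17 - s)
((73 + (9 - 19*16))*(H + 697) + 3377) + r(1, -55) = ((73 + (9 - 19*16))*(1534 + 697) + 3377) + (17 - 1*(-55)) = ((73 + (9 - 304))*2231 + 3377) + (17 + 55) = ((73 - 295)*2231 + 3377) + 72 = (-222*2231 + 3377) + 72 = (-495282 + 3377) + 72 = -491905 + 72 = -491833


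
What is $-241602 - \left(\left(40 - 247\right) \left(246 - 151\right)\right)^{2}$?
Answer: $-386953827$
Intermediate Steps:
$-241602 - \left(\left(40 - 247\right) \left(246 - 151\right)\right)^{2} = -241602 - \left(\left(40 - 247\right) 95\right)^{2} = -241602 - \left(\left(-207\right) 95\right)^{2} = -241602 - \left(-19665\right)^{2} = -241602 - 386712225 = -386953827$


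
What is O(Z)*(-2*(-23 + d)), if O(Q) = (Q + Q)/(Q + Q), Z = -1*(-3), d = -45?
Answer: 136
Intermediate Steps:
Z = 3
O(Q) = 1 (O(Q) = (2*Q)/((2*Q)) = (2*Q)*(1/(2*Q)) = 1)
O(Z)*(-2*(-23 + d)) = 1*(-2*(-23 - 45)) = 1*(-2*(-68)) = 1*136 = 136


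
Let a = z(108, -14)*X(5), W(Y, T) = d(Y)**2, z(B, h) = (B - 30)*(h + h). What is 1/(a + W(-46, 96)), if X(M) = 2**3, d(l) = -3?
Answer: -1/17463 ≈ -5.7264e-5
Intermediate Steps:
z(B, h) = 2*h*(-30 + B) (z(B, h) = (-30 + B)*(2*h) = 2*h*(-30 + B))
X(M) = 8
W(Y, T) = 9 (W(Y, T) = (-3)**2 = 9)
a = -17472 (a = (2*(-14)*(-30 + 108))*8 = (2*(-14)*78)*8 = -2184*8 = -17472)
1/(a + W(-46, 96)) = 1/(-17472 + 9) = 1/(-17463) = -1/17463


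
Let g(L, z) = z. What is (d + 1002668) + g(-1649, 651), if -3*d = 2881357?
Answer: 128600/3 ≈ 42867.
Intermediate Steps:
d = -2881357/3 (d = -⅓*2881357 = -2881357/3 ≈ -9.6045e+5)
(d + 1002668) + g(-1649, 651) = (-2881357/3 + 1002668) + 651 = 126647/3 + 651 = 128600/3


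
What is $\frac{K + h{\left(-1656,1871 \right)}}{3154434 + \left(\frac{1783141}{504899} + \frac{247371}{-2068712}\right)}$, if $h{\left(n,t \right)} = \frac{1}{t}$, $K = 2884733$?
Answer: $\frac{5637466244726500799072}{6164533919960279666905} \approx 0.9145$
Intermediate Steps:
$\frac{K + h{\left(-1656,1871 \right)}}{3154434 + \left(\frac{1783141}{504899} + \frac{247371}{-2068712}\right)} = \frac{2884733 + \frac{1}{1871}}{3154434 + \left(\frac{1783141}{504899} + \frac{247371}{-2068712}\right)} = \frac{2884733 + \frac{1}{1871}}{3154434 + \left(1783141 \cdot \frac{1}{504899} + 247371 \left(- \frac{1}{2068712}\right)\right)} = \frac{5397335444}{1871 \left(3154434 + \left(\frac{1783141}{504899} - \frac{247371}{2068712}\right)\right)} = \frac{5397335444}{1871 \left(3154434 + \frac{3563907813863}{1044490620088}\right)} = \frac{5397335444}{1871 \cdot \frac{3294780288594484055}{1044490620088}} = \frac{5397335444}{1871} \cdot \frac{1044490620088}{3294780288594484055} = \frac{5637466244726500799072}{6164533919960279666905}$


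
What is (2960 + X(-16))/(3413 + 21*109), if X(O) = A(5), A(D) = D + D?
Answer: 1485/2851 ≈ 0.52087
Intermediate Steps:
A(D) = 2*D
X(O) = 10 (X(O) = 2*5 = 10)
(2960 + X(-16))/(3413 + 21*109) = (2960 + 10)/(3413 + 21*109) = 2970/(3413 + 2289) = 2970/5702 = 2970*(1/5702) = 1485/2851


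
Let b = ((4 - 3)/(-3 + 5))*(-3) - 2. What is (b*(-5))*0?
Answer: 0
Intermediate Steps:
b = -7/2 (b = (1/2)*(-3) - 2 = (1*(½))*(-3) - 2 = (½)*(-3) - 2 = -3/2 - 2 = -7/2 ≈ -3.5000)
(b*(-5))*0 = -7/2*(-5)*0 = (35/2)*0 = 0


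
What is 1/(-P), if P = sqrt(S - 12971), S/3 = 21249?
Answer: -sqrt(12694)/25388 ≈ -0.0044378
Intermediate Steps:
S = 63747 (S = 3*21249 = 63747)
P = 2*sqrt(12694) (P = sqrt(63747 - 12971) = sqrt(50776) = 2*sqrt(12694) ≈ 225.34)
1/(-P) = 1/(-2*sqrt(12694)) = -sqrt(12694)/25388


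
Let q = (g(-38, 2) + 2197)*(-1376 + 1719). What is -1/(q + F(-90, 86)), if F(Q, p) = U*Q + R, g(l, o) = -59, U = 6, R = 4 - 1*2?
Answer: -1/732796 ≈ -1.3646e-6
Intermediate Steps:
R = 2 (R = 4 - 2 = 2)
F(Q, p) = 2 + 6*Q (F(Q, p) = 6*Q + 2 = 2 + 6*Q)
q = 733334 (q = (-59 + 2197)*(-1376 + 1719) = 2138*343 = 733334)
-1/(q + F(-90, 86)) = -1/(733334 + (2 + 6*(-90))) = -1/(733334 + (2 - 540)) = -1/(733334 - 538) = -1/732796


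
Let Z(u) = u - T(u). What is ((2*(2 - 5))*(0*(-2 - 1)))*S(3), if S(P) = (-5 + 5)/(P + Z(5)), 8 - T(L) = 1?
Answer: 0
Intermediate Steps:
T(L) = 7 (T(L) = 8 - 1*1 = 8 - 1 = 7)
Z(u) = -7 + u (Z(u) = u - 1*7 = u - 7 = -7 + u)
S(P) = 0 (S(P) = (-5 + 5)/(P + (-7 + 5)) = 0/(P - 2) = 0/(-2 + P) = 0)
((2*(2 - 5))*(0*(-2 - 1)))*S(3) = ((2*(2 - 5))*(0*(-2 - 1)))*0 = ((2*(-3))*(0*(-3)))*0 = -6*0*0 = 0*0 = 0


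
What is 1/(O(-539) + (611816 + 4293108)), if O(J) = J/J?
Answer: 1/4904925 ≈ 2.0388e-7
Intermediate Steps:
O(J) = 1
1/(O(-539) + (611816 + 4293108)) = 1/(1 + (611816 + 4293108)) = 1/(1 + 4904924) = 1/4904925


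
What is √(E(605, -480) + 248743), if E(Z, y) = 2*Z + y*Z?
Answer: I*√40447 ≈ 201.11*I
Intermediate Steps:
E(Z, y) = 2*Z + Z*y
√(E(605, -480) + 248743) = √(605*(2 - 480) + 248743) = √(605*(-478) + 248743) = √(-289190 + 248743) = √(-40447) = I*√40447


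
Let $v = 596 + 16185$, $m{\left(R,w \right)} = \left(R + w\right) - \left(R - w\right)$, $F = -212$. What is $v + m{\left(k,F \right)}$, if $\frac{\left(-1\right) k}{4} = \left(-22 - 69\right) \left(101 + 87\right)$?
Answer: $16357$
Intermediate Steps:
$k = 68432$ ($k = - 4 \left(-22 - 69\right) \left(101 + 87\right) = - 4 \left(\left(-91\right) 188\right) = \left(-4\right) \left(-17108\right) = 68432$)
$m{\left(R,w \right)} = 2 w$
$v = 16781$
$v + m{\left(k,F \right)} = 16781 + 2 \left(-212\right) = 16781 - 424 = 16357$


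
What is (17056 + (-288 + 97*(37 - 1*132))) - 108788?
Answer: -101235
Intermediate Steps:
(17056 + (-288 + 97*(37 - 1*132))) - 108788 = (17056 + (-288 + 97*(37 - 132))) - 108788 = (17056 + (-288 + 97*(-95))) - 108788 = (17056 + (-288 - 9215)) - 108788 = (17056 - 9503) - 108788 = 7553 - 108788 = -101235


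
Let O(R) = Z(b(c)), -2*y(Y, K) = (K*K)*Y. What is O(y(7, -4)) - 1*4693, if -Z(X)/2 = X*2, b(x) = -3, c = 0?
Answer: -4681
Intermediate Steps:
Z(X) = -4*X (Z(X) = -2*X*2 = -4*X)
y(Y, K) = -Y*K**2/2 (y(Y, K) = -K*K*Y/2 = -K**2*Y/2 = -Y*K**2/2)
O(R) = 12 (O(R) = -4*(-3) = 12)
O(y(7, -4)) - 1*4693 = 12 - 1*4693 = 12 - 4693 = -4681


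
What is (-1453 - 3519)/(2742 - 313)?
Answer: -4972/2429 ≈ -2.0469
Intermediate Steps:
(-1453 - 3519)/(2742 - 313) = -4972/2429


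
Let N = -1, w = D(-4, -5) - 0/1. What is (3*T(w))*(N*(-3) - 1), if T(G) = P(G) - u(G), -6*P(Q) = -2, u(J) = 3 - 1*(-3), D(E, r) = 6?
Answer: -34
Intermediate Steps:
u(J) = 6 (u(J) = 3 + 3 = 6)
w = 6 (w = 6 - 0/1 = 6 - 0 = 6 - 1*0 = 6 + 0 = 6)
P(Q) = 1/3 (P(Q) = -1/6*(-2) = 1/3)
T(G) = -17/3 (T(G) = 1/3 - 1*6 = 1/3 - 6 = -17/3)
(3*T(w))*(N*(-3) - 1) = (3*(-17/3))*(-1*(-3) - 1) = -17*(3 - 1) = -17*2 = -34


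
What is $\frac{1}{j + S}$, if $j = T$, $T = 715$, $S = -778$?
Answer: $- \frac{1}{63} \approx -0.015873$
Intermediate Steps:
$j = 715$
$\frac{1}{j + S} = \frac{1}{715 - 778} = \frac{1}{-63} = - \frac{1}{63}$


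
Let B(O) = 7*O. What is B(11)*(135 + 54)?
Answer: 14553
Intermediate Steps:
B(11)*(135 + 54) = (7*11)*(135 + 54) = 77*189 = 14553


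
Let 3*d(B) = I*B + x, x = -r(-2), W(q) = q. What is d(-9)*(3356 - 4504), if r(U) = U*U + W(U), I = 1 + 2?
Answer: 33292/3 ≈ 11097.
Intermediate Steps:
I = 3
r(U) = U + U**2 (r(U) = U*U + U = U**2 + U = U + U**2)
x = -2 (x = -(-2)*(1 - 2) = -(-2)*(-1) = -1*2 = -2)
d(B) = -2/3 + B (d(B) = (3*B - 2)/3 = (-2 + 3*B)/3 = -2/3 + B)
d(-9)*(3356 - 4504) = (-2/3 - 9)*(3356 - 4504) = -29/3*(-1148) = 33292/3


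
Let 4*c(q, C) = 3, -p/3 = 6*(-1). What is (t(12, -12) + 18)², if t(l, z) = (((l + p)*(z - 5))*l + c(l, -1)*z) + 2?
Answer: 37319881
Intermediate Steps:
p = 18 (p = -18*(-1) = -3*(-6) = 18)
c(q, C) = ¾ (c(q, C) = (¼)*3 = ¾)
t(l, z) = 2 + 3*z/4 + l*(-5 + z)*(18 + l) (t(l, z) = (((l + 18)*(z - 5))*l + 3*z/4) + 2 = (((18 + l)*(-5 + z))*l + 3*z/4) + 2 = (((-5 + z)*(18 + l))*l + 3*z/4) + 2 = (l*(-5 + z)*(18 + l) + 3*z/4) + 2 = (3*z/4 + l*(-5 + z)*(18 + l)) + 2 = 2 + 3*z/4 + l*(-5 + z)*(18 + l))
(t(12, -12) + 18)² = ((2 - 90*12 - 5*12² + (¾)*(-12) - 12*12² + 18*12*(-12)) + 18)² = ((2 - 1080 - 5*144 - 9 - 12*144 - 2592) + 18)² = ((2 - 1080 - 720 - 9 - 1728 - 2592) + 18)² = (-6127 + 18)² = (-6109)² = 37319881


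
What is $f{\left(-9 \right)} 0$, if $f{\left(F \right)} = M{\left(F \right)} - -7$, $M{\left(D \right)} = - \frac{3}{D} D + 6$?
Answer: $0$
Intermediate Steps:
$M{\left(D \right)} = 3$ ($M{\left(D \right)} = -3 + 6 = 3$)
$f{\left(F \right)} = 10$ ($f{\left(F \right)} = 3 - -7 = 3 + 7 = 10$)
$f{\left(-9 \right)} 0 = 10 \cdot 0 = 0$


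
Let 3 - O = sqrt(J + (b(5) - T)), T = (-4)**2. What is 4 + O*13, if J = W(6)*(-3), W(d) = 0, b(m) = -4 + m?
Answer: 43 - 13*I*sqrt(15) ≈ 43.0 - 50.349*I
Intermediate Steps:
T = 16
J = 0 (J = 0*(-3) = 0)
O = 3 - I*sqrt(15) (O = 3 - sqrt(0 + ((-4 + 5) - 1*16)) = 3 - sqrt(0 + (1 - 16)) = 3 - sqrt(0 - 15) = 3 - sqrt(-15) = 3 - I*sqrt(15) ≈ 3.0 - 3.873*I)
4 + O*13 = 4 + (3 - I*sqrt(15))*13 = 4 + (39 - 13*I*sqrt(15)) = 43 - 13*I*sqrt(15)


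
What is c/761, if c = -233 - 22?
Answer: -255/761 ≈ -0.33509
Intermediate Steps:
c = -255
c/761 = -255/761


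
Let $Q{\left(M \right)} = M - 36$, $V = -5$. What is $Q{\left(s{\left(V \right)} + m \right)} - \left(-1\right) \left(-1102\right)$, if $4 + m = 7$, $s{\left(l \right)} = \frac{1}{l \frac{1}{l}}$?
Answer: $-1134$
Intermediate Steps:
$s{\left(l \right)} = 1$ ($s{\left(l \right)} = 1^{-1} = 1$)
$m = 3$ ($m = -4 + 7 = 3$)
$Q{\left(M \right)} = -36 + M$ ($Q{\left(M \right)} = M - 36 = -36 + M$)
$Q{\left(s{\left(V \right)} + m \right)} - \left(-1\right) \left(-1102\right) = \left(-36 + \left(1 + 3\right)\right) - \left(-1\right) \left(-1102\right) = \left(-36 + 4\right) - 1102 = -32 - 1102 = -1134$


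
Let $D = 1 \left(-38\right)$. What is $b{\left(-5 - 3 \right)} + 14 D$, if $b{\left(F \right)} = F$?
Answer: $-540$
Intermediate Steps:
$D = -38$
$b{\left(-5 - 3 \right)} + 14 D = \left(-5 - 3\right) + 14 \left(-38\right) = \left(-5 - 3\right) - 532 = -8 - 532 = -540$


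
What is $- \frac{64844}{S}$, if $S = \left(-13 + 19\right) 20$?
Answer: $- \frac{16211}{30} \approx -540.37$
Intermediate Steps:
$S = 120$ ($S = 6 \cdot 20 = 120$)
$- \frac{64844}{S} = - \frac{64844}{120} = \left(-64844\right) \frac{1}{120} = - \frac{16211}{30}$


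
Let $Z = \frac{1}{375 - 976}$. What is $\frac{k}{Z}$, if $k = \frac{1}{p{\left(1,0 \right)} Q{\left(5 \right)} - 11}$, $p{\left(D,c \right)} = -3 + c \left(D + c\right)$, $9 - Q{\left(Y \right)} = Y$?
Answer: $\frac{601}{23} \approx 26.13$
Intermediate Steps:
$Q{\left(Y \right)} = 9 - Y$
$Z = - \frac{1}{601}$ ($Z = \frac{1}{-601} = - \frac{1}{601} \approx -0.0016639$)
$k = - \frac{1}{23}$ ($k = \frac{1}{\left(-3 + 0^{2} + 1 \cdot 0\right) \left(9 - 5\right) - 11} = \frac{1}{\left(-3 + 0 + 0\right) \left(9 - 5\right) - 11} = \frac{1}{\left(-3\right) 4 - 11} = \frac{1}{-12 - 11} = \frac{1}{-23} = - \frac{1}{23} \approx -0.043478$)
$\frac{k}{Z} = - \frac{1}{23 \left(- \frac{1}{601}\right)} = \left(- \frac{1}{23}\right) \left(-601\right) = \frac{601}{23}$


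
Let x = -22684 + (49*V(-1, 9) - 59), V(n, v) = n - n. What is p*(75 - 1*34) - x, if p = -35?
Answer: 21308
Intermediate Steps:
V(n, v) = 0
x = -22743 (x = -22684 + (49*0 - 59) = -22684 + (0 - 59) = -22684 - 59 = -22743)
p*(75 - 1*34) - x = -35*(75 - 1*34) - 1*(-22743) = -35*(75 - 34) + 22743 = -35*41 + 22743 = -1435 + 22743 = 21308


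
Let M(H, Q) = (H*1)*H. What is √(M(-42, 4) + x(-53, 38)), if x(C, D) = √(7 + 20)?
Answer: √(1764 + 3*√3) ≈ 42.062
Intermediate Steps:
x(C, D) = 3*√3 (x(C, D) = √27 = 3*√3)
M(H, Q) = H² (M(H, Q) = H*H = H²)
√(M(-42, 4) + x(-53, 38)) = √((-42)² + 3*√3) = √(1764 + 3*√3)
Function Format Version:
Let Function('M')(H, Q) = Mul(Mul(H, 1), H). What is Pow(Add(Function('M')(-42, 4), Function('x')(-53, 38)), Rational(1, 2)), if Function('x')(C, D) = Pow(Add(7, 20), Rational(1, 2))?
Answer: Pow(Add(1764, Mul(3, Pow(3, Rational(1, 2)))), Rational(1, 2)) ≈ 42.062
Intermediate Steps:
Function('x')(C, D) = Mul(3, Pow(3, Rational(1, 2))) (Function('x')(C, D) = Pow(27, Rational(1, 2)) = Mul(3, Pow(3, Rational(1, 2))))
Function('M')(H, Q) = Pow(H, 2) (Function('M')(H, Q) = Mul(H, H) = Pow(H, 2))
Pow(Add(Function('M')(-42, 4), Function('x')(-53, 38)), Rational(1, 2)) = Pow(Add(Pow(-42, 2), Mul(3, Pow(3, Rational(1, 2)))), Rational(1, 2)) = Pow(Add(1764, Mul(3, Pow(3, Rational(1, 2)))), Rational(1, 2))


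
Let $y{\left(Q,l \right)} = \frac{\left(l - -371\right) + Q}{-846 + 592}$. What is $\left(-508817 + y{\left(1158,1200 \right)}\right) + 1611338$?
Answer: $\frac{280037605}{254} \approx 1.1025 \cdot 10^{6}$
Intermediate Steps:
$y{\left(Q,l \right)} = - \frac{371}{254} - \frac{Q}{254} - \frac{l}{254}$ ($y{\left(Q,l \right)} = \frac{\left(l + 371\right) + Q}{-254} = \left(\left(371 + l\right) + Q\right) \left(- \frac{1}{254}\right) = \left(371 + Q + l\right) \left(- \frac{1}{254}\right) = - \frac{371}{254} - \frac{Q}{254} - \frac{l}{254}$)
$\left(-508817 + y{\left(1158,1200 \right)}\right) + 1611338 = \left(-508817 - \frac{2729}{254}\right) + 1611338 = - \frac{129242247}{254} + 1611338 = \frac{280037605}{254}$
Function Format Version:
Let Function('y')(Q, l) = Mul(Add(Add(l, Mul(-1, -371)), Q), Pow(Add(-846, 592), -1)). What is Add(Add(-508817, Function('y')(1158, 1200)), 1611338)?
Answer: Rational(280037605, 254) ≈ 1.1025e+6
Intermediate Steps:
Function('y')(Q, l) = Add(Rational(-371, 254), Mul(Rational(-1, 254), Q), Mul(Rational(-1, 254), l)) (Function('y')(Q, l) = Mul(Add(Add(l, 371), Q), Pow(-254, -1)) = Mul(Add(Add(371, l), Q), Rational(-1, 254)) = Mul(Add(371, Q, l), Rational(-1, 254)) = Add(Rational(-371, 254), Mul(Rational(-1, 254), Q), Mul(Rational(-1, 254), l)))
Add(Add(-508817, Function('y')(1158, 1200)), 1611338) = Add(Add(-508817, Add(Rational(-371, 254), Mul(Rational(-1, 254), 1158), Mul(Rational(-1, 254), 1200))), 1611338) = Add(Add(-508817, Add(Rational(-371, 254), Rational(-579, 127), Rational(-600, 127))), 1611338) = Add(Add(-508817, Rational(-2729, 254)), 1611338) = Add(Rational(-129242247, 254), 1611338) = Rational(280037605, 254)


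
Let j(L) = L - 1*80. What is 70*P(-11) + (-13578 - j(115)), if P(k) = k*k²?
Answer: -106783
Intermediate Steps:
j(L) = -80 + L (j(L) = L - 80 = -80 + L)
P(k) = k³
70*P(-11) + (-13578 - j(115)) = 70*(-11)³ + (-13578 - (-80 + 115)) = 70*(-1331) + (-13578 - 1*35) = -93170 + (-13578 - 35) = -93170 - 13613 = -106783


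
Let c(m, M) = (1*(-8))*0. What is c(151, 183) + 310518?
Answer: 310518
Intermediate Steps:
c(m, M) = 0 (c(m, M) = -8*0 = 0)
c(151, 183) + 310518 = 0 + 310518 = 310518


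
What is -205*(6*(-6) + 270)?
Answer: -47970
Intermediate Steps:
-205*(6*(-6) + 270) = -205*(-36 + 270) = -205*234 = -47970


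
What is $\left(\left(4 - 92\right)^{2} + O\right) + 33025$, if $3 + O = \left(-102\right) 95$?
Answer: $31076$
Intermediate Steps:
$O = -9693$ ($O = -3 - 9690 = -9693$)
$\left(\left(4 - 92\right)^{2} + O\right) + 33025 = \left(\left(4 - 92\right)^{2} - 9693\right) + 33025 = \left(\left(-88\right)^{2} - 9693\right) + 33025 = \left(7744 - 9693\right) + 33025 = -1949 + 33025 = 31076$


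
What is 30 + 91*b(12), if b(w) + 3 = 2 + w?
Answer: 1031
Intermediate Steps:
b(w) = -1 + w (b(w) = -3 + (2 + w) = -1 + w)
30 + 91*b(12) = 30 + 91*(-1 + 12) = 30 + 91*11 = 30 + 1001 = 1031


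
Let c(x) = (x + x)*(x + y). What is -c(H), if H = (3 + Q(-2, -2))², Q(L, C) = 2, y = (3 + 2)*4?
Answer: -2250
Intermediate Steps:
y = 20 (y = 5*4 = 20)
H = 25 (H = (3 + 2)² = 5² = 25)
c(x) = 2*x*(20 + x) (c(x) = (x + x)*(x + 20) = (2*x)*(20 + x) = 2*x*(20 + x))
-c(H) = -2*25*(20 + 25) = -2*25*45 = -1*2250 = -2250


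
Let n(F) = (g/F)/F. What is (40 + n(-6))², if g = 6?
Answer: 58081/36 ≈ 1613.4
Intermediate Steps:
n(F) = 6/F² (n(F) = (6/F)/F = 6/F²)
(40 + n(-6))² = (40 + 6/(-6)²)² = (40 + 6*(1/36))² = (40 + ⅙)² = (241/6)² = 58081/36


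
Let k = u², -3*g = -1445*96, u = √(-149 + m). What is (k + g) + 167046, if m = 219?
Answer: 213356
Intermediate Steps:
u = √70 (u = √(-149 + 219) = √70 ≈ 8.3666)
g = 46240 (g = -(-1445)*96/3 = -⅓*(-138720) = 46240)
k = 70 (k = (√70)² = 70)
(k + g) + 167046 = (70 + 46240) + 167046 = 46310 + 167046 = 213356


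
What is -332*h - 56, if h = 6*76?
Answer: -151448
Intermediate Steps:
h = 456
-332*h - 56 = -332*456 - 56 = -151392 - 56 = -151448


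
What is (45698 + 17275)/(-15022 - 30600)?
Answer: -62973/45622 ≈ -1.3803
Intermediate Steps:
(45698 + 17275)/(-15022 - 30600) = 62973/(-45622) = 62973*(-1/45622) = -62973/45622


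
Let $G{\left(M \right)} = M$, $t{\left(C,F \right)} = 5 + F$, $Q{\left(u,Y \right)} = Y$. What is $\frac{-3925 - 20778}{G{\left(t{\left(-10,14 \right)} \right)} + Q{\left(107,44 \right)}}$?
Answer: $- \frac{3529}{9} \approx -392.11$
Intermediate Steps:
$\frac{-3925 - 20778}{G{\left(t{\left(-10,14 \right)} \right)} + Q{\left(107,44 \right)}} = \frac{-3925 - 20778}{\left(5 + 14\right) + 44} = - \frac{24703}{19 + 44} = - \frac{24703}{63} = \left(-24703\right) \frac{1}{63} = - \frac{3529}{9}$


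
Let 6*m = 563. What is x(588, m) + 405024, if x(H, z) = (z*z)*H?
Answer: 16746553/3 ≈ 5.5822e+6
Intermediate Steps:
m = 563/6 (m = (⅙)*563 = 563/6 ≈ 93.833)
x(H, z) = H*z² (x(H, z) = z²*H = H*z²)
x(588, m) + 405024 = 588*(563/6)² + 405024 = 588*(316969/36) + 405024 = 15531481/3 + 405024 = 16746553/3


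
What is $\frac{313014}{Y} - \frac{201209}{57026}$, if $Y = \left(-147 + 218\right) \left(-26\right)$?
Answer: $- \frac{700821853}{4048846} \approx -173.09$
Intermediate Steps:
$Y = -1846$ ($Y = 71 \left(-26\right) = -1846$)
$\frac{313014}{Y} - \frac{201209}{57026} = \frac{313014}{-1846} - \frac{201209}{57026} = 313014 \left(- \frac{1}{1846}\right) - \frac{201209}{57026} = - \frac{12039}{71} - \frac{201209}{57026} = - \frac{700821853}{4048846}$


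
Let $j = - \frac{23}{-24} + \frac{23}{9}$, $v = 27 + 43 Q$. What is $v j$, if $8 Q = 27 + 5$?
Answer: $\frac{50347}{72} \approx 699.26$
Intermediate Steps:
$Q = 4$ ($Q = \frac{27 + 5}{8} = \frac{1}{8} \cdot 32 = 4$)
$v = 199$ ($v = 27 + 43 \cdot 4 = 27 + 172 = 199$)
$j = \frac{253}{72}$ ($j = \left(-23\right) \left(- \frac{1}{24}\right) + 23 \cdot \frac{1}{9} = \frac{23}{24} + \frac{23}{9} = \frac{253}{72} \approx 3.5139$)
$v j = 199 \cdot \frac{253}{72} = \frac{50347}{72}$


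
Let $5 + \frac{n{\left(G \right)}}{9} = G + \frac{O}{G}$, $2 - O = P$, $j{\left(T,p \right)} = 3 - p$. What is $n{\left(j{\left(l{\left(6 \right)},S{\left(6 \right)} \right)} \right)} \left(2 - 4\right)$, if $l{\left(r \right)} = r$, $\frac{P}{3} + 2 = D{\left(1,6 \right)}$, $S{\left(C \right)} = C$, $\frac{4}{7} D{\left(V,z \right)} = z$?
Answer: $3$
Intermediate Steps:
$D{\left(V,z \right)} = \frac{7 z}{4}$
$P = \frac{51}{2}$ ($P = -6 + 3 \cdot \frac{7}{4} \cdot 6 = -6 + 3 \cdot \frac{21}{2} = -6 + \frac{63}{2} = \frac{51}{2} \approx 25.5$)
$O = - \frac{47}{2}$ ($O = 2 - \frac{51}{2} = - \frac{47}{2} \approx -23.5$)
$n{\left(G \right)} = -45 + 9 G - \frac{423}{2 G}$ ($n{\left(G \right)} = -45 + 9 \left(G - \frac{47}{2 G}\right) = -45 + \left(9 G - \frac{423}{2 G}\right) = -45 + 9 G - \frac{423}{2 G}$)
$n{\left(j{\left(l{\left(6 \right)},S{\left(6 \right)} \right)} \right)} \left(2 - 4\right) = \left(-45 + 9 \left(3 - 6\right) - \frac{423}{2 \left(3 - 6\right)}\right) \left(2 - 4\right) = \left(-45 + 9 \left(-3\right) - \frac{423}{2 \left(-3\right)}\right) \left(-2\right) = \left(-45 - 27 - - \frac{141}{2}\right) \left(-2\right) = \left(-45 - 27 + \frac{141}{2}\right) \left(-2\right) = \left(- \frac{3}{2}\right) \left(-2\right) = 3$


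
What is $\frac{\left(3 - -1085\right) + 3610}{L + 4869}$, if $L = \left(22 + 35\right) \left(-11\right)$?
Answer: $\frac{783}{707} \approx 1.1075$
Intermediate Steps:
$L = -627$ ($L = 57 \left(-11\right) = -627$)
$\frac{\left(3 - -1085\right) + 3610}{L + 4869} = \frac{\left(3 - -1085\right) + 3610}{-627 + 4869} = \frac{\left(3 + 1085\right) + 3610}{4242} = \left(1088 + 3610\right) \frac{1}{4242} = 4698 \cdot \frac{1}{4242} = \frac{783}{707}$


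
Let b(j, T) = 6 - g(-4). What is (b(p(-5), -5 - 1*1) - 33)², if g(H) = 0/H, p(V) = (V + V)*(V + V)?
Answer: 729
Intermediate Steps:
p(V) = 4*V² (p(V) = (2*V)*(2*V) = 4*V²)
g(H) = 0
b(j, T) = 6 (b(j, T) = 6 - 1*0 = 6 + 0 = 6)
(b(p(-5), -5 - 1*1) - 33)² = (6 - 33)² = (-27)² = 729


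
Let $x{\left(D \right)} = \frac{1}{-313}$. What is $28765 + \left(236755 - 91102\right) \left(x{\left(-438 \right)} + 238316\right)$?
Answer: $\frac{10864689686716}{313} \approx 3.4711 \cdot 10^{10}$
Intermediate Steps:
$x{\left(D \right)} = - \frac{1}{313}$
$28765 + \left(236755 - 91102\right) \left(x{\left(-438 \right)} + 238316\right) = 28765 + \left(236755 - 91102\right) \left(- \frac{1}{313} + 238316\right) = 28765 + 145653 \cdot \frac{74592907}{313} = 28765 + \frac{10864680683271}{313} = \frac{10864689686716}{313}$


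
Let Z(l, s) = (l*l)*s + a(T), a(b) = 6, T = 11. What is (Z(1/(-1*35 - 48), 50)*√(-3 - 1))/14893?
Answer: 82768*I/102597877 ≈ 0.00080672*I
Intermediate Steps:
Z(l, s) = 6 + s*l² (Z(l, s) = (l*l)*s + 6 = l²*s + 6 = s*l² + 6 = 6 + s*l²)
(Z(1/(-1*35 - 48), 50)*√(-3 - 1))/14893 = ((6 + 50*(1/(-1*35 - 48))²)*√(-3 - 1))/14893 = ((6 + 50*(1/(-35 - 48))²)*√(-4))*(1/14893) = ((6 + 50*(1/(-83))²)*(2*I))*(1/14893) = ((6 + 50*(-1/83)²)*(2*I))*(1/14893) = ((6 + 50*(1/6889))*(2*I))*(1/14893) = ((6 + 50/6889)*(2*I))*(1/14893) = (41384*(2*I)/6889)*(1/14893) = (82768*I/6889)*(1/14893) = 82768*I/102597877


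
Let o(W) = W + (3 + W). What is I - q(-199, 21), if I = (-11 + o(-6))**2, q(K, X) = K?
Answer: 599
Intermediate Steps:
o(W) = 3 + 2*W
I = 400 (I = (-11 + (3 + 2*(-6)))**2 = (-11 + (3 - 12))**2 = (-11 - 9)**2 = (-20)**2 = 400)
I - q(-199, 21) = 400 - 1*(-199) = 400 + 199 = 599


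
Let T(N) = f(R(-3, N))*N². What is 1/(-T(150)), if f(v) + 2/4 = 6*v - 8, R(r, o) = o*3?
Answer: -1/60558750 ≈ -1.6513e-8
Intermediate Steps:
R(r, o) = 3*o
f(v) = -17/2 + 6*v (f(v) = -½ + (6*v - 8) = -½ + (-8 + 6*v) = -17/2 + 6*v)
T(N) = N²*(-17/2 + 18*N) (T(N) = (-17/2 + 6*(3*N))*N² = (-17/2 + 18*N)*N² = N²*(-17/2 + 18*N))
1/(-T(150)) = 1/(-150²*(-17 + 36*150)/2) = 1/(-22500*(-17 + 5400)/2) = 1/(-22500*5383/2) = 1/(-1*60558750) = 1/(-60558750) = -1/60558750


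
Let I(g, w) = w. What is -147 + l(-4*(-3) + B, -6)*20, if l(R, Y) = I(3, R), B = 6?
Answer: 213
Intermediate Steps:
l(R, Y) = R
-147 + l(-4*(-3) + B, -6)*20 = -147 + (-4*(-3) + 6)*20 = -147 + (12 + 6)*20 = -147 + 18*20 = -147 + 360 = 213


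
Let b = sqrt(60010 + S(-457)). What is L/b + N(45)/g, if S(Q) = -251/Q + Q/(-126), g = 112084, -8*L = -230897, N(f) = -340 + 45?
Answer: -295/112084 + 692691*sqrt(22109800815410)/27645890360 ≈ 117.81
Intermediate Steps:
N(f) = -295
L = 230897/8 (L = -1/8*(-230897) = 230897/8 ≈ 28862.)
S(Q) = -251/Q - Q/126 (S(Q) = -251/Q + Q*(-1/126) = -251/Q - Q/126)
b = sqrt(22109800815410)/19194 (b = sqrt(60010 + (-251/(-457) - 1/126*(-457))) = sqrt(60010 + (-251*(-1/457) + 457/126)) = sqrt(60010 + (251/457 + 457/126)) = sqrt(60010 + 240475/57582) = sqrt(3455736295/57582) = sqrt(22109800815410)/19194 ≈ 244.98)
L/b + N(45)/g = 230897/(8*((sqrt(22109800815410)/19194))) - 295/112084 = 230897*(3*sqrt(22109800815410)/3455736295)/8 - 295*1/112084 = 692691*sqrt(22109800815410)/27645890360 - 295/112084 = -295/112084 + 692691*sqrt(22109800815410)/27645890360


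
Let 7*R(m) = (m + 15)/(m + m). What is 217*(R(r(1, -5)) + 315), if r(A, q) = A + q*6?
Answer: 1982512/29 ≈ 68363.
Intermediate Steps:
r(A, q) = A + 6*q
R(m) = (15 + m)/(14*m) (R(m) = ((m + 15)/(m + m))/7 = ((15 + m)/((2*m)))/7 = ((15 + m)*(1/(2*m)))/7 = ((15 + m)/(2*m))/7 = (15 + m)/(14*m))
217*(R(r(1, -5)) + 315) = 217*((15 + (1 + 6*(-5)))/(14*(1 + 6*(-5))) + 315) = 217*((15 + (1 - 30))/(14*(1 - 30)) + 315) = 217*((1/14)*(15 - 29)/(-29) + 315) = 217*((1/14)*(-1/29)*(-14) + 315) = 217*(1/29 + 315) = 217*(9136/29) = 1982512/29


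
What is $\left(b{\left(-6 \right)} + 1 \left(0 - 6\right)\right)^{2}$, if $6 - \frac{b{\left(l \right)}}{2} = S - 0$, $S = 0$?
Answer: $36$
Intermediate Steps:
$b{\left(l \right)} = 12$ ($b{\left(l \right)} = 12 - 2 \left(0 - 0\right) = 12 - 2 \left(0 + 0\right) = 12 - 0 = 12 + 0 = 12$)
$\left(b{\left(-6 \right)} + 1 \left(0 - 6\right)\right)^{2} = \left(12 + 1 \left(0 - 6\right)\right)^{2} = \left(12 + 1 \left(-6\right)\right)^{2} = \left(12 - 6\right)^{2} = 6^{2} = 36$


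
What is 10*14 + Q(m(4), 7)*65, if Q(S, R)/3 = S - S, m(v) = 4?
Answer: 140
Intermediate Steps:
Q(S, R) = 0 (Q(S, R) = 3*(S - S) = 3*0 = 0)
10*14 + Q(m(4), 7)*65 = 10*14 + 0*65 = 140 + 0 = 140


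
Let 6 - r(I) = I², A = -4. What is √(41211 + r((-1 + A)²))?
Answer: 4*√2537 ≈ 201.47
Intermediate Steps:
r(I) = 6 - I²
√(41211 + r((-1 + A)²)) = √(41211 + (6 - ((-1 - 4)²)²)) = √(41211 + (6 - ((-5)²)²)) = √(41211 + (6 - 1*25²)) = √(41211 + (6 - 1*625)) = √(41211 + (6 - 625)) = √(41211 - 619) = √40592 = 4*√2537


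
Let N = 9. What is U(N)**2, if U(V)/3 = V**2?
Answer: 59049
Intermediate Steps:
U(V) = 3*V**2
U(N)**2 = (3*9**2)**2 = (3*81)**2 = 243**2 = 59049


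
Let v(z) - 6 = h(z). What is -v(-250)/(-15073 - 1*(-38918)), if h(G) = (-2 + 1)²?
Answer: -7/23845 ≈ -0.00029356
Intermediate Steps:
h(G) = 1 (h(G) = (-1)² = 1)
v(z) = 7 (v(z) = 6 + 1 = 7)
-v(-250)/(-15073 - 1*(-38918)) = -7/(-15073 - 1*(-38918)) = -7/(-15073 + 38918) = -7/23845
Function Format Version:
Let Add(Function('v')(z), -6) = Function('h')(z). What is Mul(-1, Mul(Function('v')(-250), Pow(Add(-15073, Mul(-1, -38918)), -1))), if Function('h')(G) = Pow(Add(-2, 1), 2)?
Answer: Rational(-7, 23845) ≈ -0.00029356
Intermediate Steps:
Function('h')(G) = 1 (Function('h')(G) = Pow(-1, 2) = 1)
Function('v')(z) = 7 (Function('v')(z) = Add(6, 1) = 7)
Mul(-1, Mul(Function('v')(-250), Pow(Add(-15073, Mul(-1, -38918)), -1))) = Mul(-1, Mul(7, Pow(Add(-15073, Mul(-1, -38918)), -1))) = Mul(-1, Mul(7, Pow(Add(-15073, 38918), -1))) = Mul(-1, Mul(7, Pow(23845, -1))) = Mul(-1, Mul(7, Rational(1, 23845))) = Mul(-1, Rational(7, 23845)) = Rational(-7, 23845)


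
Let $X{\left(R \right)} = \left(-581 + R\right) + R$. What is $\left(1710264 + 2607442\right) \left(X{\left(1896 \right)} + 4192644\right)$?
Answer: $18116468308630$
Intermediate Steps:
$X{\left(R \right)} = -581 + 2 R$
$\left(1710264 + 2607442\right) \left(X{\left(1896 \right)} + 4192644\right) = \left(1710264 + 2607442\right) \left(\left(-581 + 2 \cdot 1896\right) + 4192644\right) = 4317706 \left(\left(-581 + 3792\right) + 4192644\right) = 4317706 \left(3211 + 4192644\right) = 4317706 \cdot 4195855 = 18116468308630$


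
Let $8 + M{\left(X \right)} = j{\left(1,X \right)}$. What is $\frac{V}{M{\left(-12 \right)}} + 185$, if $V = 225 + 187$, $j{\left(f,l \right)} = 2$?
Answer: $\frac{349}{3} \approx 116.33$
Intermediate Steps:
$M{\left(X \right)} = -6$ ($M{\left(X \right)} = -8 + 2 = -6$)
$V = 412$
$\frac{V}{M{\left(-12 \right)}} + 185 = \frac{412}{-6} + 185 = 412 \left(- \frac{1}{6}\right) + 185 = - \frac{206}{3} + 185 = \frac{349}{3}$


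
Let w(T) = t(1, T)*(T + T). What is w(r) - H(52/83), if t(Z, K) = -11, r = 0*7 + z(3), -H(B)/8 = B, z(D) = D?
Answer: -5062/83 ≈ -60.988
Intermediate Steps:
H(B) = -8*B
r = 3 (r = 0*7 + 3 = 0 + 3 = 3)
w(T) = -22*T (w(T) = -11*(T + T) = -22*T)
w(r) - H(52/83) = -22*3 - (-8)*52/83 = -66 - (-8)*52*(1/83) = -66 - (-8)*52/83 = -66 - 1*(-416/83) = -66 + 416/83 = -5062/83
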